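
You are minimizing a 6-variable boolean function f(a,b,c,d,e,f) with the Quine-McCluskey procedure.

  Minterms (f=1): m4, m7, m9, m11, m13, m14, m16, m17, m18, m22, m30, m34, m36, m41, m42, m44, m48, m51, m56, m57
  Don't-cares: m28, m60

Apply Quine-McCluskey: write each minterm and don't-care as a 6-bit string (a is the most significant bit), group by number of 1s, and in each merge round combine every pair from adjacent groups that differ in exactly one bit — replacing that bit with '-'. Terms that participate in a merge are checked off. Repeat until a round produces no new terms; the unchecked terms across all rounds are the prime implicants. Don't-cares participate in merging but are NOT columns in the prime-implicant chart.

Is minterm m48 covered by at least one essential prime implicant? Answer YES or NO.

NO

size-2^0 implicants → 000100(✓)  000111  001001(✓)  001011(✓)  001101(✓)  001110(✓)  010000(✓)  010001(✓)  010010(✓)  010110(✓)  011100(✓)  011110(✓)  100010(✓)  100100(✓)  101001(✓)  101010(✓)  101100(✓)  110000(✓)  110011  111000(✓)  111001(✓)  111100(✓)
size-2^1 implicants → -00100  -01001  -10000  -11100  0-1110  001-01  0010-1  01-110  010-10  0100-0  01000-  0111-0  1-1001  1-1100  10-010  10-100  11-000  111-00  11100-
Unchecked terms (primes): -00100, -01001, -10000, -11100, 0-1110, 000111, 001-01, 0010-1, 01-110, 010-10, 0100-0, 01000-, 0111-0, 1-1001, 1-1100, 10-010, 10-100, 11-000, 110011, 111-00, 11100-
Minterm coverage:
  m4 ⊆ -00100 [E]
  m7 ⊆ 000111 [E]
  m9 ⊆ -01001,001-01,0010-1
  m11 ⊆ 0010-1 [E]
  m13 ⊆ 001-01 [E]
  m14 ⊆ 0-1110 [E]
  m16 ⊆ -10000,0100-0,01000-
  m17 ⊆ 01000- [E]
  m18 ⊆ 010-10,0100-0
  m22 ⊆ 01-110,010-10
  m30 ⊆ 0-1110,01-110,0111-0
  m34 ⊆ 10-010 [E]
  m36 ⊆ -00100,10-100
  m41 ⊆ -01001,1-1001
  m42 ⊆ 10-010 [E]
  m44 ⊆ 1-1100,10-100
  m48 ⊆ -10000,11-000
  m51 ⊆ 110011 [E]
  m56 ⊆ 11-000,111-00,11100-
  m57 ⊆ 1-1001,11100-
E = {-00100, 0-1110, 000111, 001-01, 0010-1, 01000-, 10-010, 110011}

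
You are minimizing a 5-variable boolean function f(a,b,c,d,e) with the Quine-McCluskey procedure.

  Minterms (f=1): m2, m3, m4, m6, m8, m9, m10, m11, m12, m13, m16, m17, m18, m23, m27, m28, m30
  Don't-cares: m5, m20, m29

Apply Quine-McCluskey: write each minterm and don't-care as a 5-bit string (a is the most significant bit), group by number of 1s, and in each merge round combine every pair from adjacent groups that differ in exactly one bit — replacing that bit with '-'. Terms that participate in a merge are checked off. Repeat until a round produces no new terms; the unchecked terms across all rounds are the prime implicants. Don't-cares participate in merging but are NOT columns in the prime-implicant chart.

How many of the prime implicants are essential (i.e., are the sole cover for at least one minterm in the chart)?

5

[col 0] 00010*, 00011*, 00100*, 00101*, 00110*, 01000*, 01001*, 01010*, 01011*, 01100*, 01101*, 10000*, 10001*, 10010*, 10100*, 10111, 11011*, 11100*, 11101*, 11110*
[col 1] -0010, -0100*, -1011, -1100*, -1101*, 0-010*, 0-011*, 0-100*, 0-101*, 00-10, 0001-*, 001-0, 0010-*, 01-00*, 01-01*, 010-0*, 010-1*, 0100-*, 0101-*, 0110-*, 1-100*, 10-00, 100-0, 1000-, 111-0, 1110-*
[col 2] --100, -110-, 0-01-, 0-10-, 01-0-, 010--
Prime implicants: --100, -0010, -1011, -110-, 0-01-, 0-10-, 00-10, 001-0, 01-0-, 010--, 10-00, 100-0, 1000-, 10111, 111-0
PI chart (minterm → PIs covering it):
  2 | -0010,0-01-,00-10
  3 | 0-01-  (sole → essential)
  4 | --100,0-10-,001-0
  6 | 00-10,001-0
  8 | 01-0-,010--
  9 | 01-0-,010--
  10 | 0-01-,010--
  11 | -1011,0-01-,010--
  12 | --100,-110-,0-10-,01-0-
  13 | -110-,0-10-,01-0-
  16 | 10-00,100-0,1000-
  17 | 1000-  (sole → essential)
  18 | -0010,100-0
  23 | 10111  (sole → essential)
  27 | -1011  (sole → essential)
  28 | --100,-110-,111-0
  30 | 111-0  (sole → essential)
Essential prime implicants: -1011, 0-01-, 1000-, 10111, 111-0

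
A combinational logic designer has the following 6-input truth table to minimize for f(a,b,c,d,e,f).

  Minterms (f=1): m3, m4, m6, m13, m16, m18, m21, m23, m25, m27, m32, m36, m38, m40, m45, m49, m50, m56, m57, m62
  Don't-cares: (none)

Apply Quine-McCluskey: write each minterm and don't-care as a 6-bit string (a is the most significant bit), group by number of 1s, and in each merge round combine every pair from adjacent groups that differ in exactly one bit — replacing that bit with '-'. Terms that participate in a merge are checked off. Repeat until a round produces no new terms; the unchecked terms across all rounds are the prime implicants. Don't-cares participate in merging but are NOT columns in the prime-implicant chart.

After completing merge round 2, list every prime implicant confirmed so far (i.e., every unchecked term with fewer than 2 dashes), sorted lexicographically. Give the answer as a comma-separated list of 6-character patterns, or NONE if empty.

[col 0] 000011, 000100*, 000110*, 001101*, 010000*, 010010*, 010101*, 010111*, 011001*, 011011*, 100000*, 100100*, 100110*, 101000*, 101101*, 110001*, 110010*, 111000*, 111001*, 111110
[col 1] -00100*, -00110*, -01101, -10010, -11001, 0001-0*, 0100-0, 0101-1, 0110-1, 1-1000, 10-000, 100-00, 1001-0*, 11-001, 11100-
[col 2] -001-0
Prime implicants: -001-0, -01101, -10010, -11001, 000011, 0100-0, 0101-1, 0110-1, 1-1000, 10-000, 100-00, 11-001, 11100-, 111110

-01101, -10010, -11001, 000011, 0100-0, 0101-1, 0110-1, 1-1000, 10-000, 100-00, 11-001, 11100-, 111110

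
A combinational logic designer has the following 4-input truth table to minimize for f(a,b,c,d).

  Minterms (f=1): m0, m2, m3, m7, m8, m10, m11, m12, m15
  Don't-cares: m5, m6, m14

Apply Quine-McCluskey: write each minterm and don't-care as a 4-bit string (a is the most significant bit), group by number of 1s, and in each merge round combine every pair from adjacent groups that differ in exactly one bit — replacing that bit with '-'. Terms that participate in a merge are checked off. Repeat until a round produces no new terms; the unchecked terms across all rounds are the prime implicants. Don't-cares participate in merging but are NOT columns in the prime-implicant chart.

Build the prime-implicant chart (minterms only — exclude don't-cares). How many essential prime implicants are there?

size-2^0 implicants → 0000(✓)  0010(✓)  0011(✓)  0101(✓)  0110(✓)  0111(✓)  1000(✓)  1010(✓)  1011(✓)  1100(✓)  1110(✓)  1111(✓)
size-2^1 implicants → -000(✓)  -010(✓)  -011(✓)  -110(✓)  -111(✓)  0-10(✓)  0-11(✓)  00-0(✓)  001-(✓)  01-1  011-(✓)  1-00(✓)  1-10(✓)  1-11(✓)  10-0(✓)  101-(✓)  11-0(✓)  111-(✓)
size-2^2 implicants → --10(✓)  --11(✓)  -0-0  -01-(✓)  -11-(✓)  0-1-(✓)  1--0  1-1-(✓)
size-2^3 implicants → --1-
Unchecked terms (primes): --1-, -0-0, 01-1, 1--0
Minterm coverage:
  m0 ⊆ -0-0 [E]
  m2 ⊆ --1-,-0-0
  m3 ⊆ --1- [E]
  m7 ⊆ --1-,01-1
  m8 ⊆ -0-0,1--0
  m10 ⊆ --1-,-0-0,1--0
  m11 ⊆ --1- [E]
  m12 ⊆ 1--0 [E]
  m15 ⊆ --1- [E]
E = {--1-, -0-0, 1--0}

3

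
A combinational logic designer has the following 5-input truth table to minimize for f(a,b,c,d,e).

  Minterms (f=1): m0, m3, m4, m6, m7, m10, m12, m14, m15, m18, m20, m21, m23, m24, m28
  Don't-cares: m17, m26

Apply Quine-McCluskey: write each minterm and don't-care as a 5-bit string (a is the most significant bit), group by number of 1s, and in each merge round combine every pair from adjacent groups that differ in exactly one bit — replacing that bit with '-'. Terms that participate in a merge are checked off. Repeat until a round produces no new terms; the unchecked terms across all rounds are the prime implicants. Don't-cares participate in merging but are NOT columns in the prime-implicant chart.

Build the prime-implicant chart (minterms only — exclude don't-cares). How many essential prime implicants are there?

4

Round 0: 00000✓ 00011✓ 00100✓ 00110✓ 00111✓ 01010✓ 01100✓ 01110✓ 01111✓ 10001✓ 10010✓ 10100✓ 10101✓ 10111✓ 11000✓ 11010✓ 11100✓
Round 1: -0100✓ -0111 -1010 -1100✓ 0-100✓ 0-110✓ 0-111✓ 00-00 00-11 001-0✓ 0011-✓ 01-10 011-0✓ 0111-✓ 1-010 1-100✓ 10-01 101-1 1010- 11-00 110-0
Round 2: --100 0-1-0 0-11-
PIs = {--100, -0111, -1010, 0-1-0, 0-11-, 00-00, 00-11, 01-10, 1-010, 10-01, 101-1, 1010-, 11-00, 110-0}
Coverage chart:
  m0: 00-00 ←essential
  m3: 00-11 ←essential
  m4: --100,0-1-0,00-00
  m6: 0-1-0,0-11-
  m7: -0111,0-11-,00-11
  m10: -1010,01-10
  m12: --100,0-1-0
  m14: 0-1-0,0-11-,01-10
  m15: 0-11- ←essential
  m18: 1-010 ←essential
  m20: --100,1010-
  m21: 10-01,101-1,1010-
  m23: -0111,101-1
  m24: 11-00,110-0
  m28: --100,11-00
Essential: 0-11-, 00-00, 00-11, 1-010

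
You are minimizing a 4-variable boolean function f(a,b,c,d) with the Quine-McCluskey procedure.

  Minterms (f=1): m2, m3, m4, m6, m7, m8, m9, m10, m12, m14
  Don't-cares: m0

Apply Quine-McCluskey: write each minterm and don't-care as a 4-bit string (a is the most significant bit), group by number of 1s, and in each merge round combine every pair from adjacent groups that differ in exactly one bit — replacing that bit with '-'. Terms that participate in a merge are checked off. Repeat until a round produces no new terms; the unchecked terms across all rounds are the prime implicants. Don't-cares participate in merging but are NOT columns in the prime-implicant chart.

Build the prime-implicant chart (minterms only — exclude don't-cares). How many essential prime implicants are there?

3

size-2^0 implicants → 0000(✓)  0010(✓)  0011(✓)  0100(✓)  0110(✓)  0111(✓)  1000(✓)  1001(✓)  1010(✓)  1100(✓)  1110(✓)
size-2^1 implicants → -000(✓)  -010(✓)  -100(✓)  -110(✓)  0-00(✓)  0-10(✓)  0-11(✓)  00-0(✓)  001-(✓)  01-0(✓)  011-(✓)  1-00(✓)  1-10(✓)  10-0(✓)  100-  11-0(✓)
size-2^2 implicants → --00(✓)  --10(✓)  -0-0(✓)  -1-0(✓)  0--0(✓)  0-1-  1--0(✓)
size-2^3 implicants → ---0
Unchecked terms (primes): ---0, 0-1-, 100-
Minterm coverage:
  m2 ⊆ ---0,0-1-
  m3 ⊆ 0-1- [E]
  m4 ⊆ ---0 [E]
  m6 ⊆ ---0,0-1-
  m7 ⊆ 0-1- [E]
  m8 ⊆ ---0,100-
  m9 ⊆ 100- [E]
  m10 ⊆ ---0 [E]
  m12 ⊆ ---0 [E]
  m14 ⊆ ---0 [E]
E = {---0, 0-1-, 100-}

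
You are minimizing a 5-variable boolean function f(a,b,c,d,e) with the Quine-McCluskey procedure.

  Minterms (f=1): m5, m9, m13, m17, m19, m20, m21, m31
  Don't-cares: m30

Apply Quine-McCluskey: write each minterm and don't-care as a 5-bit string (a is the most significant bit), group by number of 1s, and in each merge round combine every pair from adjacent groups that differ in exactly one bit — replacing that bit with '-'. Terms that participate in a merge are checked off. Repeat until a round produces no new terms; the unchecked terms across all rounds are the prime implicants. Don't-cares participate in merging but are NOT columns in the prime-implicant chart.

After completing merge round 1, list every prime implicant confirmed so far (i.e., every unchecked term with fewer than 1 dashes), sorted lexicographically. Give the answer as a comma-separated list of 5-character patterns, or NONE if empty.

NONE

[col 0] 00101*, 01001*, 01101*, 10001*, 10011*, 10100*, 10101*, 11110*, 11111*
[col 1] -0101, 0-101, 01-01, 10-01, 100-1, 1010-, 1111-
Prime implicants: -0101, 0-101, 01-01, 10-01, 100-1, 1010-, 1111-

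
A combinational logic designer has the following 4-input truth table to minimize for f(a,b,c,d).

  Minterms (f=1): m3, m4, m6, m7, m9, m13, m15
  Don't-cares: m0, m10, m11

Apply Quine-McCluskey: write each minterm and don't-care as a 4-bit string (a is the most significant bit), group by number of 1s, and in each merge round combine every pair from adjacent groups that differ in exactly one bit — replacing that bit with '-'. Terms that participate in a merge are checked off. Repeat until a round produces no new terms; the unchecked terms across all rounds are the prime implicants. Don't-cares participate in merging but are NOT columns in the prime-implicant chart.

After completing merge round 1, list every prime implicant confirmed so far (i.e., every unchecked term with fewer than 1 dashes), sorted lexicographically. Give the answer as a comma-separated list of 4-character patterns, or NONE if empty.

NONE

[col 0] 0000*, 0011*, 0100*, 0110*, 0111*, 1001*, 1010*, 1011*, 1101*, 1111*
[col 1] -011*, -111*, 0-00, 0-11*, 01-0, 011-, 1-01*, 1-11*, 10-1*, 101-, 11-1*
[col 2] --11, 1--1
Prime implicants: --11, 0-00, 01-0, 011-, 1--1, 101-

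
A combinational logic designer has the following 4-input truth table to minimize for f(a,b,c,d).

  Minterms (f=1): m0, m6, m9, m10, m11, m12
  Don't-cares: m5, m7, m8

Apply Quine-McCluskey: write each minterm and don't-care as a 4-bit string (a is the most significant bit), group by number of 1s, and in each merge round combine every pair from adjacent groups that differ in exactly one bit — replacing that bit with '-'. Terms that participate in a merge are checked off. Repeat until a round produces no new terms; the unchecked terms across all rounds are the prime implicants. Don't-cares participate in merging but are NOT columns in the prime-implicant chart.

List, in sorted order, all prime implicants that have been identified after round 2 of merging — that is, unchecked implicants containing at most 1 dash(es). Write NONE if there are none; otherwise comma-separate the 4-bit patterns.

[col 0] 0000*, 0101*, 0110*, 0111*, 1000*, 1001*, 1010*, 1011*, 1100*
[col 1] -000, 01-1, 011-, 1-00, 10-0*, 10-1*, 100-*, 101-*
[col 2] 10--
Prime implicants: -000, 01-1, 011-, 1-00, 10--

-000, 01-1, 011-, 1-00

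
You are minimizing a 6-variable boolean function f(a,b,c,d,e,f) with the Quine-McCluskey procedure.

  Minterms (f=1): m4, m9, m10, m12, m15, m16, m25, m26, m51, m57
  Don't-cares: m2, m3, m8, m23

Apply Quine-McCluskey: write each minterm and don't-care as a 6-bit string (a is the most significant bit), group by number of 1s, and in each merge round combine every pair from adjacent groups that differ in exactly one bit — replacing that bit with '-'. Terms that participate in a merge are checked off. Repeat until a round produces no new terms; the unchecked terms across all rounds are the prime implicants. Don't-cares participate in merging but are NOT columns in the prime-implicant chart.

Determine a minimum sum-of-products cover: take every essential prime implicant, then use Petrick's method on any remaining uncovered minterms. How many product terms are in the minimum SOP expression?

7

Round 0: 000010✓ 000011✓ 000100✓ 001000✓ 001001✓ 001010✓ 001100✓ 001111 010000 010111 011001✓ 011010✓ 110011 111001✓
Round 1: -11001 0-1001 0-1010 00-010 00-100 00001- 001-00 0010-0 00100-
PIs = {-11001, 0-1001, 0-1010, 00-010, 00-100, 00001-, 001-00, 0010-0, 00100-, 001111, 010000, 010111, 110011}
Coverage chart:
  m4: 00-100 ←essential
  m9: 0-1001,00100-
  m10: 0-1010,00-010,0010-0
  m12: 00-100,001-00
  m15: 001111 ←essential
  m16: 010000 ←essential
  m25: -11001,0-1001
  m26: 0-1010 ←essential
  m51: 110011 ←essential
  m57: -11001 ←essential
Essential: -11001, 0-1010, 00-100, 001111, 010000, 110011
Petrick residual → 0-1001
Min cover (7 terms): bcd'e'f + a'cd'e'f + a'cd'ef' + a'b'de'f' + a'b'cdef + a'bc'd'e'f' + abc'd'ef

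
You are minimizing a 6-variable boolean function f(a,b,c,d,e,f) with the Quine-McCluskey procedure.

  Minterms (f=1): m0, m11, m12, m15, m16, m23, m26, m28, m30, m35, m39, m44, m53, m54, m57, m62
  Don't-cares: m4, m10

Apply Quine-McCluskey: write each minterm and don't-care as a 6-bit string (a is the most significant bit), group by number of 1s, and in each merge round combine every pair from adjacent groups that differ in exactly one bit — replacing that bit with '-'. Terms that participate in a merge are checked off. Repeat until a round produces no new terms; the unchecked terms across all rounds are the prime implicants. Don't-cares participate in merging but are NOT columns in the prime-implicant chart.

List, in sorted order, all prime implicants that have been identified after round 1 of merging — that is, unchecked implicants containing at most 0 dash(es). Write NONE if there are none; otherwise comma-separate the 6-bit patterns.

Round 0: 000000✓ 000100✓ 001010✓ 001011✓ 001100✓ 001111✓ 010000✓ 010111 011010✓ 011100✓ 011110✓ 100011✓ 100111✓ 101100✓ 110101 110110✓ 111001 111110✓
Round 1: -01100 -11110 0-0000 0-1010 0-1100 00-100 000-00 001-11 00101- 011-10 0111-0 100-11 11-110
PIs = {-01100, -11110, 0-0000, 0-1010, 0-1100, 00-100, 000-00, 001-11, 00101-, 010111, 011-10, 0111-0, 100-11, 11-110, 110101, 111001}

010111, 110101, 111001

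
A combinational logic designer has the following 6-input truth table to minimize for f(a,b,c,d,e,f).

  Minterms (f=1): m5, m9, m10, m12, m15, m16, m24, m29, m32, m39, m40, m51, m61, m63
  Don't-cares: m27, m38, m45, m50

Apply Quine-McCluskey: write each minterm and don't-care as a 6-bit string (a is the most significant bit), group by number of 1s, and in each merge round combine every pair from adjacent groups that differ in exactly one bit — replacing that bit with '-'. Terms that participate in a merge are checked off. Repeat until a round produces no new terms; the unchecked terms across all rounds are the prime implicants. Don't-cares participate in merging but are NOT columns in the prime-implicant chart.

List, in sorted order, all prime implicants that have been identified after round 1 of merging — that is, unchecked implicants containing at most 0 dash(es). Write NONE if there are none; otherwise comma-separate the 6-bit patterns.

000101, 001001, 001010, 001100, 001111, 011011

size-2^0 implicants → 000101  001001  001010  001100  001111  010000(✓)  011000(✓)  011011  011101(✓)  100000(✓)  100110(✓)  100111(✓)  101000(✓)  101101(✓)  110010(✓)  110011(✓)  111101(✓)  111111(✓)
size-2^1 implicants → -11101  01-000  1-1101  10-000  10011-  11001-  1111-1
Unchecked terms (primes): -11101, 000101, 001001, 001010, 001100, 001111, 01-000, 011011, 1-1101, 10-000, 10011-, 11001-, 1111-1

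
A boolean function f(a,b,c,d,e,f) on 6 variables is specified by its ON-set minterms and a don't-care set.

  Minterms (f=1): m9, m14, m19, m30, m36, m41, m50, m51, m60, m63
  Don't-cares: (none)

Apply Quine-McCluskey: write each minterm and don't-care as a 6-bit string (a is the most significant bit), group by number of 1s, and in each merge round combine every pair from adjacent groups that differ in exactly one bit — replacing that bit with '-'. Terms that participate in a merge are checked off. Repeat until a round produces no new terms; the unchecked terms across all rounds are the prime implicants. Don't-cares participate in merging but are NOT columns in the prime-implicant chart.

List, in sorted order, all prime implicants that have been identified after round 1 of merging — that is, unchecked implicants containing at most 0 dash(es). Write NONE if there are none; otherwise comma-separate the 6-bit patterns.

100100, 111100, 111111

size-2^0 implicants → 001001(✓)  001110(✓)  010011(✓)  011110(✓)  100100  101001(✓)  110010(✓)  110011(✓)  111100  111111
size-2^1 implicants → -01001  -10011  0-1110  11001-
Unchecked terms (primes): -01001, -10011, 0-1110, 100100, 11001-, 111100, 111111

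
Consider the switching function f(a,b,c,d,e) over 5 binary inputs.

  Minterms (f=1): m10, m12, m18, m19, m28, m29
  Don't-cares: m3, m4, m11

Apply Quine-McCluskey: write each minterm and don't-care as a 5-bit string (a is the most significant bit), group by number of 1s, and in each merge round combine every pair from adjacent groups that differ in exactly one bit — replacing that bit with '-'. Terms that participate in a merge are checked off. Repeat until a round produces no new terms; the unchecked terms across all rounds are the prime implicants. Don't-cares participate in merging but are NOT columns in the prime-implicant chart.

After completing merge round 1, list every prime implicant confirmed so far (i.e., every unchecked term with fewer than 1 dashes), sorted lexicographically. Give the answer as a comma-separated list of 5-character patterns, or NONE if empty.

NONE

Round 0: 00011✓ 00100✓ 01010✓ 01011✓ 01100✓ 10010✓ 10011✓ 11100✓ 11101✓
Round 1: -0011 -1100 0-011 0-100 0101- 1001- 1110-
PIs = {-0011, -1100, 0-011, 0-100, 0101-, 1001-, 1110-}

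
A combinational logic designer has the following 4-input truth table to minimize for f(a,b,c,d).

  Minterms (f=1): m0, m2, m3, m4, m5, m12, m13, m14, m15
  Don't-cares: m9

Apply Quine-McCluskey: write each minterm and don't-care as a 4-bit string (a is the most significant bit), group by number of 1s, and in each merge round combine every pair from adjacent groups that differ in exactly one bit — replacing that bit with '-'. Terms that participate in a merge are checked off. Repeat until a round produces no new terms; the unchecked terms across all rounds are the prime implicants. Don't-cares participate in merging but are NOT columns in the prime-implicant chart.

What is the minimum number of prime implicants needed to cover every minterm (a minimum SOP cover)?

size-2^0 implicants → 0000(✓)  0010(✓)  0011(✓)  0100(✓)  0101(✓)  1001(✓)  1100(✓)  1101(✓)  1110(✓)  1111(✓)
size-2^1 implicants → -100(✓)  -101(✓)  0-00  00-0  001-  010-(✓)  1-01  11-0(✓)  11-1(✓)  110-(✓)  111-(✓)
size-2^2 implicants → -10-  11--
Unchecked terms (primes): -10-, 0-00, 00-0, 001-, 1-01, 11--
Minterm coverage:
  m0 ⊆ 0-00,00-0
  m2 ⊆ 00-0,001-
  m3 ⊆ 001- [E]
  m4 ⊆ -10-,0-00
  m5 ⊆ -10- [E]
  m12 ⊆ -10-,11--
  m13 ⊆ -10-,1-01,11--
  m14 ⊆ 11-- [E]
  m15 ⊆ 11-- [E]
E = {-10-, 001-, 11--}
Petrick residual → 0-00
Cover = bc' + a'c'd' + a'b'c + ab  |cover|=4

4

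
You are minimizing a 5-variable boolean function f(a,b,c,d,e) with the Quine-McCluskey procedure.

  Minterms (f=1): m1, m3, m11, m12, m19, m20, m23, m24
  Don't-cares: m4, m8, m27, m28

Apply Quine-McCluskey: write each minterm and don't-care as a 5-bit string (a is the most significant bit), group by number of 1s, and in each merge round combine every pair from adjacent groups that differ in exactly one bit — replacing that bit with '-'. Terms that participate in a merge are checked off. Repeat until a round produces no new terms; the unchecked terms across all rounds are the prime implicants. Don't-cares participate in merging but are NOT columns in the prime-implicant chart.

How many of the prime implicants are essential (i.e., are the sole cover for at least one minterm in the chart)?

5

Round 0: 00001✓ 00011✓ 00100✓ 01000✓ 01011✓ 01100✓ 10011✓ 10100✓ 10111✓ 11000✓ 11011✓ 11100✓
Round 1: -0011✓ -0100✓ -1000✓ -1011✓ -1100✓ 0-011✓ 0-100✓ 000-1 01-00✓ 1-011✓ 1-100✓ 10-11 11-00✓
Round 2: --011 --100 -1-00
PIs = {--011, --100, -1-00, 000-1, 10-11}
Coverage chart:
  m1: 000-1 ←essential
  m3: --011,000-1
  m11: --011 ←essential
  m12: --100,-1-00
  m19: --011,10-11
  m20: --100 ←essential
  m23: 10-11 ←essential
  m24: -1-00 ←essential
Essential: --011, --100, -1-00, 000-1, 10-11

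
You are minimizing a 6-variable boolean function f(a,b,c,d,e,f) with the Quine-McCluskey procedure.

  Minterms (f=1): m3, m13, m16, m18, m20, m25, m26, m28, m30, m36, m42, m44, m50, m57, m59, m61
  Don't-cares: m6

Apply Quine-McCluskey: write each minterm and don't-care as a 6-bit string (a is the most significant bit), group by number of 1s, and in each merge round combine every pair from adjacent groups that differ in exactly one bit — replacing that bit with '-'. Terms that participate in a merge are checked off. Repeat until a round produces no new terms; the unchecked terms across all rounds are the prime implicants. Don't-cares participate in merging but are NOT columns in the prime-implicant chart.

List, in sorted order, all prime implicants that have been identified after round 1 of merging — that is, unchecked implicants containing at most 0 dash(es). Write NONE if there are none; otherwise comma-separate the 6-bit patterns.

size-2^0 implicants → 000011  000110  001101  010000(✓)  010010(✓)  010100(✓)  011001(✓)  011010(✓)  011100(✓)  011110(✓)  100100(✓)  101010  101100(✓)  110010(✓)  111001(✓)  111011(✓)  111101(✓)
size-2^1 implicants → -10010  -11001  01-010  01-100  010-00  0100-0  011-10  0111-0  10-100  111-01  1110-1
Unchecked terms (primes): -10010, -11001, 000011, 000110, 001101, 01-010, 01-100, 010-00, 0100-0, 011-10, 0111-0, 10-100, 101010, 111-01, 1110-1

000011, 000110, 001101, 101010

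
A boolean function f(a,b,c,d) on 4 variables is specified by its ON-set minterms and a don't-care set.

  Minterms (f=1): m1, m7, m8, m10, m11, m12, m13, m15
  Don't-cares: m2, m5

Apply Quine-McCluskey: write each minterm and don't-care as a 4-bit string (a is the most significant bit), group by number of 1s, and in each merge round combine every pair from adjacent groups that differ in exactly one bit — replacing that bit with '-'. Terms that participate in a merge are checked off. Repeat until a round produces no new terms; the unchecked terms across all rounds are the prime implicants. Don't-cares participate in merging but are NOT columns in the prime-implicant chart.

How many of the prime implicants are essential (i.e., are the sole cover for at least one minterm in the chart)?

size-2^0 implicants → 0001(✓)  0010(✓)  0101(✓)  0111(✓)  1000(✓)  1010(✓)  1011(✓)  1100(✓)  1101(✓)  1111(✓)
size-2^1 implicants → -010  -101(✓)  -111(✓)  0-01  01-1(✓)  1-00  1-11  10-0  101-  11-1(✓)  110-
size-2^2 implicants → -1-1
Unchecked terms (primes): -010, -1-1, 0-01, 1-00, 1-11, 10-0, 101-, 110-
Minterm coverage:
  m1 ⊆ 0-01 [E]
  m7 ⊆ -1-1 [E]
  m8 ⊆ 1-00,10-0
  m10 ⊆ -010,10-0,101-
  m11 ⊆ 1-11,101-
  m12 ⊆ 1-00,110-
  m13 ⊆ -1-1,110-
  m15 ⊆ -1-1,1-11
E = {-1-1, 0-01}

2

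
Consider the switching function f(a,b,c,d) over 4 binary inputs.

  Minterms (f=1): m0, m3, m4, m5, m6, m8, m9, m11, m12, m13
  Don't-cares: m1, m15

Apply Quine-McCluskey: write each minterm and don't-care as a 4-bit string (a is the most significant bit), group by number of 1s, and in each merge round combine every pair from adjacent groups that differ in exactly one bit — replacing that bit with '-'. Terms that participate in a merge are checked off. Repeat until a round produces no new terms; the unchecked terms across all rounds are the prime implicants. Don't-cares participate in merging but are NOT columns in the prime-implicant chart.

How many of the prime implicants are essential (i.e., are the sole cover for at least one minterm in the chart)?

Round 0: 0000✓ 0001✓ 0011✓ 0100✓ 0101✓ 0110✓ 1000✓ 1001✓ 1011✓ 1100✓ 1101✓ 1111✓
Round 1: -000✓ -001✓ -011✓ -100✓ -101✓ 0-00✓ 0-01✓ 00-1✓ 000-✓ 01-0 010-✓ 1-00✓ 1-01✓ 1-11✓ 10-1✓ 100-✓ 11-1✓ 110-✓
Round 2: --00✓ --01✓ -0-1 -00-✓ -10-✓ 0-0-✓ 1--1 1-0-✓
Round 3: --0-
PIs = {--0-, -0-1, 01-0, 1--1}
Coverage chart:
  m0: --0- ←essential
  m3: -0-1 ←essential
  m4: --0-,01-0
  m5: --0- ←essential
  m6: 01-0 ←essential
  m8: --0- ←essential
  m9: --0-,-0-1,1--1
  m11: -0-1,1--1
  m12: --0- ←essential
  m13: --0-,1--1
Essential: --0-, -0-1, 01-0

3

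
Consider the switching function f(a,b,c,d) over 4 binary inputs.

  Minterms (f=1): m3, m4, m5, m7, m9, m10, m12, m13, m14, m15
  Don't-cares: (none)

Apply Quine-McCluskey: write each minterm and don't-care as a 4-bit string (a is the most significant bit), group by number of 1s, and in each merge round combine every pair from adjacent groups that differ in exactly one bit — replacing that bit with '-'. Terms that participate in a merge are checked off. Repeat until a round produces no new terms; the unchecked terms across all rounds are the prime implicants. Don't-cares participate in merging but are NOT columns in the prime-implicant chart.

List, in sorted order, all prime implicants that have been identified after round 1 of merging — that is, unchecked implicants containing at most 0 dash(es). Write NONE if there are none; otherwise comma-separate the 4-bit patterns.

Round 0: 0011✓ 0100✓ 0101✓ 0111✓ 1001✓ 1010✓ 1100✓ 1101✓ 1110✓ 1111✓
Round 1: -100✓ -101✓ -111✓ 0-11 01-1✓ 010-✓ 1-01 1-10 11-0✓ 11-1✓ 110-✓ 111-✓
Round 2: -1-1 -10- 11--
PIs = {-1-1, -10-, 0-11, 1-01, 1-10, 11--}

NONE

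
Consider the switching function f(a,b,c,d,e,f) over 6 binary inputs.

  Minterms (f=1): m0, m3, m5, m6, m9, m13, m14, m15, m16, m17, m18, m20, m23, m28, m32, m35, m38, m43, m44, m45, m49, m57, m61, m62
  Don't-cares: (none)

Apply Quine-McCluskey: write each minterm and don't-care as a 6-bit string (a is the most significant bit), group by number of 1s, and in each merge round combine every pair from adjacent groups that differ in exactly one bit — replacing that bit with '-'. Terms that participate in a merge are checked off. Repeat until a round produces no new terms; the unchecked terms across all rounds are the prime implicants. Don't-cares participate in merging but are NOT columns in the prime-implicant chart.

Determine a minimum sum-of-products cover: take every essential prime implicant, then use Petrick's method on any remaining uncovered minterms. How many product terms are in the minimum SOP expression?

size-2^0 implicants → 000000(✓)  000011(✓)  000101(✓)  000110(✓)  001001(✓)  001101(✓)  001110(✓)  001111(✓)  010000(✓)  010001(✓)  010010(✓)  010100(✓)  010111  011100(✓)  100000(✓)  100011(✓)  100110(✓)  101011(✓)  101100(✓)  101101(✓)  110001(✓)  111001(✓)  111101(✓)  111110
size-2^1 implicants → -00000  -00011  -00110  -01101  -10001  0-0000  00-101  00-110  001-01  0011-1  00111-  01-100  010-00  0100-0  01000-  1-1101  10-011  10110-  11-001  111-01
Unchecked terms (primes): -00000, -00011, -00110, -01101, -10001, 0-0000, 00-101, 00-110, 001-01, 0011-1, 00111-, 01-100, 010-00, 0100-0, 01000-, 010111, 1-1101, 10-011, 10110-, 11-001, 111-01, 111110
Minterm coverage:
  m0 ⊆ -00000,0-0000
  m3 ⊆ -00011 [E]
  m5 ⊆ 00-101 [E]
  m6 ⊆ -00110,00-110
  m9 ⊆ 001-01 [E]
  m13 ⊆ -01101,00-101,001-01,0011-1
  m14 ⊆ 00-110,00111-
  m15 ⊆ 0011-1,00111-
  m16 ⊆ 0-0000,010-00,0100-0,01000-
  m17 ⊆ -10001,01000-
  m18 ⊆ 0100-0 [E]
  m20 ⊆ 01-100,010-00
  m23 ⊆ 010111 [E]
  m28 ⊆ 01-100 [E]
  m32 ⊆ -00000 [E]
  m35 ⊆ -00011,10-011
  m38 ⊆ -00110 [E]
  m43 ⊆ 10-011 [E]
  m44 ⊆ 10110- [E]
  m45 ⊆ -01101,1-1101,10110-
  m49 ⊆ -10001,11-001
  m57 ⊆ 11-001,111-01
  m61 ⊆ 1-1101,111-01
  m62 ⊆ 111110 [E]
E = {-00000, -00011, -00110, 00-101, 001-01, 01-100, 0100-0, 010111, 10-011, 10110-, 111110}
Petrick residual → -10001, 00111-, 111-01
Cover = b'c'd'e'f' + b'c'd'ef + b'c'def' + bc'd'e'f + a'b'de'f + a'b'ce'f + a'b'cde + a'bde'f' + a'bc'd'f' + a'bc'def + ab'd'ef + ab'cde' + abce'f + abcdef'  |cover|=14

14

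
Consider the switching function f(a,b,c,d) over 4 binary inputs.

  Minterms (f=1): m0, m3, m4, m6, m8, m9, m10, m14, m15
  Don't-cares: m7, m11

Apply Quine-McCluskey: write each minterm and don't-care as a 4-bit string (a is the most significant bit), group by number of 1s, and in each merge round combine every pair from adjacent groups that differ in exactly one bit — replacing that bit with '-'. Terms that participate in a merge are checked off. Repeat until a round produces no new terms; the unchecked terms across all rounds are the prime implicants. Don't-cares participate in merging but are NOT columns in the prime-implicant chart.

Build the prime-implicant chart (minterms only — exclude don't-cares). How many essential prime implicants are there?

size-2^0 implicants → 0000(✓)  0011(✓)  0100(✓)  0110(✓)  0111(✓)  1000(✓)  1001(✓)  1010(✓)  1011(✓)  1110(✓)  1111(✓)
size-2^1 implicants → -000  -011(✓)  -110(✓)  -111(✓)  0-00  0-11(✓)  01-0  011-(✓)  1-10(✓)  1-11(✓)  10-0(✓)  10-1(✓)  100-(✓)  101-(✓)  111-(✓)
size-2^2 implicants → --11  -11-  1-1-  10--
Unchecked terms (primes): --11, -000, -11-, 0-00, 01-0, 1-1-, 10--
Minterm coverage:
  m0 ⊆ -000,0-00
  m3 ⊆ --11 [E]
  m4 ⊆ 0-00,01-0
  m6 ⊆ -11-,01-0
  m8 ⊆ -000,10--
  m9 ⊆ 10-- [E]
  m10 ⊆ 1-1-,10--
  m14 ⊆ -11-,1-1-
  m15 ⊆ --11,-11-,1-1-
E = {--11, 10--}

2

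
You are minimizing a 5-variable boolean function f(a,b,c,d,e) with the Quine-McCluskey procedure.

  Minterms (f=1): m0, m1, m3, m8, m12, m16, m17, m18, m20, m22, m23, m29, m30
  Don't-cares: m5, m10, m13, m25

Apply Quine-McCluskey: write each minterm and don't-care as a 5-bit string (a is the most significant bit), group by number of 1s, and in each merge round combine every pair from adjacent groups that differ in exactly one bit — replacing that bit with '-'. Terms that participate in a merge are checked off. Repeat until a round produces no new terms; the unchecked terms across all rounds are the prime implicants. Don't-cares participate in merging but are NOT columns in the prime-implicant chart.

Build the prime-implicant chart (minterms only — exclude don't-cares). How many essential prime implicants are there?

[col 0] 00000*, 00001*, 00011*, 00101*, 01000*, 01010*, 01100*, 01101*, 10000*, 10001*, 10010*, 10100*, 10110*, 10111*, 11001*, 11101*, 11110*
[col 1] -0000*, -0001*, -1101, 0-000, 0-101, 00-01, 000-1, 0000-*, 01-00, 010-0, 0110-, 1-001, 1-110, 10-00*, 10-10*, 100-0*, 1000-*, 101-0*, 1011-, 11-01
[col 2] -000-, 10--0
Prime implicants: -000-, -1101, 0-000, 0-101, 00-01, 000-1, 01-00, 010-0, 0110-, 1-001, 1-110, 10--0, 1011-, 11-01
PI chart (minterm → PIs covering it):
  0 | -000-,0-000
  1 | -000-,00-01,000-1
  3 | 000-1  (sole → essential)
  8 | 0-000,01-00,010-0
  12 | 01-00,0110-
  16 | -000-,10--0
  17 | -000-,1-001
  18 | 10--0  (sole → essential)
  20 | 10--0  (sole → essential)
  22 | 1-110,10--0,1011-
  23 | 1011-  (sole → essential)
  29 | -1101,11-01
  30 | 1-110  (sole → essential)
Essential prime implicants: 000-1, 1-110, 10--0, 1011-

4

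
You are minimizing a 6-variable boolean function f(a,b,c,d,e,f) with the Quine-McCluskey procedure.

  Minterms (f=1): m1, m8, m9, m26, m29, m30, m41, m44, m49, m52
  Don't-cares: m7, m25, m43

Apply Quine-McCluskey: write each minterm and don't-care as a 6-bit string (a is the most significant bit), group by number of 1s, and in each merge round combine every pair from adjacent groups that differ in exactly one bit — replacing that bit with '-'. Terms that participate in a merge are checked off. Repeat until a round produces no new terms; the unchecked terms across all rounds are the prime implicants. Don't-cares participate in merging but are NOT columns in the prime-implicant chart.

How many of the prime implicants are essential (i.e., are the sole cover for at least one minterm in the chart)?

Round 0: 000001✓ 000111 001000✓ 001001✓ 011001✓ 011010✓ 011101✓ 011110✓ 101001✓ 101011✓ 101100 110001 110100
Round 1: -01001 0-1001 00-001 00100- 011-01 011-10 1010-1
PIs = {-01001, 0-1001, 00-001, 000111, 00100-, 011-01, 011-10, 1010-1, 101100, 110001, 110100}
Coverage chart:
  m1: 00-001 ←essential
  m8: 00100- ←essential
  m9: -01001,0-1001,00-001,00100-
  m26: 011-10 ←essential
  m29: 011-01 ←essential
  m30: 011-10 ←essential
  m41: -01001,1010-1
  m44: 101100 ←essential
  m49: 110001 ←essential
  m52: 110100 ←essential
Essential: 00-001, 00100-, 011-01, 011-10, 101100, 110001, 110100

7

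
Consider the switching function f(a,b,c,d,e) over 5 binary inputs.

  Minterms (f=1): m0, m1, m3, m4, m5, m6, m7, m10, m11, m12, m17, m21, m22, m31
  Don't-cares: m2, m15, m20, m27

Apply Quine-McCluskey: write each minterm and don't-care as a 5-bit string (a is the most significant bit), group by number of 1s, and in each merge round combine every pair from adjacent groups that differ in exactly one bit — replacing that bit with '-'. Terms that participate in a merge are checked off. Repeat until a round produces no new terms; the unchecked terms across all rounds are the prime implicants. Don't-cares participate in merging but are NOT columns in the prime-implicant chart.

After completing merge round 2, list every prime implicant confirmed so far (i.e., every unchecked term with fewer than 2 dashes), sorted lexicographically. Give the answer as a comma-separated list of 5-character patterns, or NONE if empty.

0-100

size-2^0 implicants → 00000(✓)  00001(✓)  00010(✓)  00011(✓)  00100(✓)  00101(✓)  00110(✓)  00111(✓)  01010(✓)  01011(✓)  01100(✓)  01111(✓)  10001(✓)  10100(✓)  10101(✓)  10110(✓)  11011(✓)  11111(✓)
size-2^1 implicants → -0001(✓)  -0100(✓)  -0101(✓)  -0110(✓)  -1011(✓)  -1111(✓)  0-010(✓)  0-011(✓)  0-100  0-111(✓)  00-00(✓)  00-01(✓)  00-10(✓)  00-11(✓)  000-0(✓)  000-1(✓)  0000-(✓)  0001-(✓)  001-0(✓)  001-1(✓)  0010-(✓)  0011-(✓)  01-11(✓)  0101-(✓)  10-01(✓)  101-0(✓)  1010-(✓)  11-11(✓)
size-2^2 implicants → -0-01  -01-0  -010-  -1-11  0--11  0-01-  00--0(✓)  00--1(✓)  00-0-(✓)  00-1-(✓)  000--(✓)  001--(✓)
size-2^3 implicants → 00---
Unchecked terms (primes): -0-01, -01-0, -010-, -1-11, 0--11, 0-01-, 0-100, 00---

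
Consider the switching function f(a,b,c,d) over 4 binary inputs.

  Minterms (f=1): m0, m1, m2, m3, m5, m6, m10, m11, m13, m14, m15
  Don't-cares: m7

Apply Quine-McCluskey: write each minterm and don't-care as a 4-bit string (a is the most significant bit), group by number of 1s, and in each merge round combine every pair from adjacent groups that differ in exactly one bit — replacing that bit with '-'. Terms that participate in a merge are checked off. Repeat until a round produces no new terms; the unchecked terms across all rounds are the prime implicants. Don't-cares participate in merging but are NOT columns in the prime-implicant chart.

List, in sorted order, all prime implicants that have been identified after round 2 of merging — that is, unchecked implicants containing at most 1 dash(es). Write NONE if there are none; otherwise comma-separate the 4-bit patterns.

[col 0] 0000*, 0001*, 0010*, 0011*, 0101*, 0110*, 0111*, 1010*, 1011*, 1101*, 1110*, 1111*
[col 1] -010*, -011*, -101*, -110*, -111*, 0-01*, 0-10*, 0-11*, 00-0*, 00-1*, 000-*, 001-*, 01-1*, 011-*, 1-10*, 1-11*, 101-*, 11-1*, 111-*
[col 2] --10*, --11*, -01-*, -1-1, -11-*, 0--1, 0-1-*, 00--, 1-1-*
[col 3] --1-
Prime implicants: --1-, -1-1, 0--1, 00--

NONE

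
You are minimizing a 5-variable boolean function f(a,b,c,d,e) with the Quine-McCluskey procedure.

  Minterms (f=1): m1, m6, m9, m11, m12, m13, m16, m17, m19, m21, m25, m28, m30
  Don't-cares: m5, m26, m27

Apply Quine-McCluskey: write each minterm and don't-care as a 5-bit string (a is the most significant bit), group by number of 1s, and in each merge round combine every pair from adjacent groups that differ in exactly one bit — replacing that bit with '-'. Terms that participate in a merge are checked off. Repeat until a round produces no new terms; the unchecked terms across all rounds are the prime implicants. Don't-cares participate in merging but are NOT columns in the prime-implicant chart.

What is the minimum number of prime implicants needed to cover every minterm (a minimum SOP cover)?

size-2^0 implicants → 00001(✓)  00101(✓)  00110  01001(✓)  01011(✓)  01100(✓)  01101(✓)  10000(✓)  10001(✓)  10011(✓)  10101(✓)  11001(✓)  11010(✓)  11011(✓)  11100(✓)  11110(✓)
size-2^1 implicants → -0001(✓)  -0101(✓)  -1001(✓)  -1011(✓)  -1100  0-001(✓)  0-101(✓)  00-01(✓)  01-01(✓)  010-1(✓)  0110-  1-001(✓)  1-011(✓)  10-01(✓)  100-1(✓)  1000-  11-10  110-1(✓)  1101-  111-0
size-2^2 implicants → --001  -0-01  -10-1  0--01  1-0-1
Unchecked terms (primes): --001, -0-01, -10-1, -1100, 0--01, 00110, 0110-, 1-0-1, 1000-, 11-10, 1101-, 111-0
Minterm coverage:
  m1 ⊆ --001,-0-01,0--01
  m6 ⊆ 00110 [E]
  m9 ⊆ --001,-10-1,0--01
  m11 ⊆ -10-1 [E]
  m12 ⊆ -1100,0110-
  m13 ⊆ 0--01,0110-
  m16 ⊆ 1000- [E]
  m17 ⊆ --001,-0-01,1-0-1,1000-
  m19 ⊆ 1-0-1 [E]
  m21 ⊆ -0-01 [E]
  m25 ⊆ --001,-10-1,1-0-1
  m28 ⊆ -1100,111-0
  m30 ⊆ 11-10,111-0
E = {-0-01, -10-1, 00110, 1-0-1, 1000-}
Petrick residual → 0110-, 111-0
Cover = b'd'e + bc'e + a'b'cde' + a'bcd' + ac'e + ab'c'd' + abce'  |cover|=7

7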